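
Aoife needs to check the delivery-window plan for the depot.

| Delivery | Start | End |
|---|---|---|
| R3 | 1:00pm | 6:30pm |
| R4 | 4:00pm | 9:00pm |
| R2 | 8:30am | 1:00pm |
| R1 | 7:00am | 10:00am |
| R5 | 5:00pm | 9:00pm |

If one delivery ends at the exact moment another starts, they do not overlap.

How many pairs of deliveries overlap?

Sorted by start: R1, R2, R3, R4, R5.
R2 starts before R1 ends → R1 and R2 overlap.
R3 starts after R1 ends, so nothing later overlaps R1 either.
R3 starts exactly when R2 ends (back-to-back, no overlap), so nothing later overlaps R2 either.
R4 starts before R3 ends → R3 and R4 overlap.
R5 starts before R3 ends → R3 and R5 overlap.
R5 starts before R4 ends → R4 and R5 overlap.
Overlapping pairs: R1 & R2, R3 & R4, R3 & R5, R4 & R5 — 4 in total.

4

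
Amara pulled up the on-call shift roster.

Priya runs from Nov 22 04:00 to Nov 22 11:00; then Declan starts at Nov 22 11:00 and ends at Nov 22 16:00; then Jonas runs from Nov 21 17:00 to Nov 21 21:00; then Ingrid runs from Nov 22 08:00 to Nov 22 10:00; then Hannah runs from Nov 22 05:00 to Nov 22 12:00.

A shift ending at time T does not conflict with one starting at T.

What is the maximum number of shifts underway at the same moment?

Sort all start/end points and keep a running count:
Nov 21 17:00 start Jonas → 1
Nov 21 21:00 end Jonas → 0
Nov 22 04:00 start Priya → 1
Nov 22 05:00 start Hannah → 2
Nov 22 08:00 start Ingrid → 3
Nov 22 10:00 end Ingrid → 2
Nov 22 11:00 end Priya → 1
Nov 22 11:00 start Declan → 2
Nov 22 12:00 end Hannah → 1
Nov 22 16:00 end Declan → 0
Peak is 3, at Nov 22 08:00 (Hannah, Ingrid, Priya).

3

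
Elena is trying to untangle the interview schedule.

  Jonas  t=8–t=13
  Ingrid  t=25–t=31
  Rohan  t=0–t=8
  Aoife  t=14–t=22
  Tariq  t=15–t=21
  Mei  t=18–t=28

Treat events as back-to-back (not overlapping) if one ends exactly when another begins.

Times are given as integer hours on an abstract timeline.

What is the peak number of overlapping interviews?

3

Walk through starts and ends in time order (an end at T is processed before a start at T):
t=0 start Rohan → 1
t=8 end Rohan → 0
t=8 start Jonas → 1
t=13 end Jonas → 0
t=14 start Aoife → 1
t=15 start Tariq → 2
t=18 start Mei → 3
t=21 end Tariq → 2
t=22 end Aoife → 1
t=25 start Ingrid → 2
t=28 end Mei → 1
t=31 end Ingrid → 0
Peak is 3, at t=18 (Aoife, Mei, Tariq).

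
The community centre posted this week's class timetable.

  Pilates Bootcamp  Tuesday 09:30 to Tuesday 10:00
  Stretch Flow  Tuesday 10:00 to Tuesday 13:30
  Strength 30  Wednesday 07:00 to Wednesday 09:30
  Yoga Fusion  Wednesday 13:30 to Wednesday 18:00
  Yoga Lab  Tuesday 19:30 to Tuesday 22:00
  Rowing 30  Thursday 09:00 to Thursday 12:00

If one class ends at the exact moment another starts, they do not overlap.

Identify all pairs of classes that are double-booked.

none

Check each pair: they overlap iff neither finishes before the other starts.
Sorted by start: Pilates Bootcamp, Stretch Flow, Yoga Lab, Strength 30, Yoga Fusion, Rowing 30.
Stretch Flow starts exactly when Pilates Bootcamp ends (back-to-back, no overlap); Pilates Bootcamp is clear from here.
Yoga Lab starts after Stretch Flow ends; Stretch Flow is clear from here.
Strength 30 starts after Yoga Lab ends; Yoga Lab is clear from here.
Yoga Fusion starts after Strength 30 ends; Strength 30 is clear from here.
Rowing 30 starts after Yoga Fusion ends.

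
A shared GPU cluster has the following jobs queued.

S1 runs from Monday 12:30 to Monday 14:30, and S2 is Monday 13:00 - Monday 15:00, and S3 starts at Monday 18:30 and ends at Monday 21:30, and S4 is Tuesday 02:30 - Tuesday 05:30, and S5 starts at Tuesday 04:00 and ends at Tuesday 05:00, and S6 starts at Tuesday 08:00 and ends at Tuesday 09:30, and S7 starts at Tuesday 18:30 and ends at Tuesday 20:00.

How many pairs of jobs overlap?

Sorted by start: S1, S2, S3, S4, S5, S6, S7.
S2 starts before S1 ends → S1 and S2 overlap.
S3 starts after S1 ends; S1 is clear from here.
S3 starts after S2 ends; S2 is clear from here.
S4 starts after S3 ends; S3 is clear from here.
S5 starts before S4 ends → S4 and S5 overlap.
S6 starts after S4 ends; S4 is clear from here.
S6 starts after S5 ends; S5 is clear from here.
S7 starts after S6 ends.
Overlapping pairs: S1 & S2, S4 & S5 — 2 in total.

2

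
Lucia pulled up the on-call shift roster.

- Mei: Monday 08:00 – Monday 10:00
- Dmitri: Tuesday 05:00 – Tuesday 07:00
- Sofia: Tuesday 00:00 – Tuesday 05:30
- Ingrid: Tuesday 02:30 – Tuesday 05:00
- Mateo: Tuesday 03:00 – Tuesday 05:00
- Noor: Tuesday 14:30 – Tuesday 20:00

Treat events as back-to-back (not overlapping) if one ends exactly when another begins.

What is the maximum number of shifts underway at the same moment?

Walk through starts and ends in time order (an end at T is processed before a start at T):
Monday 08:00 start Mei → 1
Monday 10:00 end Mei → 0
Tuesday 00:00 start Sofia → 1
Tuesday 02:30 start Ingrid → 2
Tuesday 03:00 start Mateo → 3
Tuesday 05:00 end Ingrid → 2
Tuesday 05:00 end Mateo → 1
Tuesday 05:00 start Dmitri → 2
Tuesday 05:30 end Sofia → 1
Tuesday 07:00 end Dmitri → 0
Tuesday 14:30 start Noor → 1
Tuesday 20:00 end Noor → 0
Peak is 3, at Tuesday 03:00 (Ingrid, Mateo, Sofia).

3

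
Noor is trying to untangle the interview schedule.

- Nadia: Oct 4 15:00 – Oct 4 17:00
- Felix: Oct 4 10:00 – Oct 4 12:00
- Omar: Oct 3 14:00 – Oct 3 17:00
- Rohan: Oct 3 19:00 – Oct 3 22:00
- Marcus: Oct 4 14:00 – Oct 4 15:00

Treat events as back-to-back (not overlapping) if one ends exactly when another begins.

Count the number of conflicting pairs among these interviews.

0

Sorted by start: Omar, Rohan, Felix, Marcus, Nadia.
Rohan starts after Omar ends, so Omar has no further overlaps.
Felix starts after Rohan ends, so Rohan has no further overlaps.
Marcus starts after Felix ends, so Felix has no further overlaps.
Nadia starts exactly when Marcus ends (back-to-back, no overlap).
No pair overlaps.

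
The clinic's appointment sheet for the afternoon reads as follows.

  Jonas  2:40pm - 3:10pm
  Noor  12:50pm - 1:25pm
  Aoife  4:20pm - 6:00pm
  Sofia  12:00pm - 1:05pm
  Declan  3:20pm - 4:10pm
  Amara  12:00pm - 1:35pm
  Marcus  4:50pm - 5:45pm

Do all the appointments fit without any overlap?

Sorted by start: Amara, Sofia, Noor, Jonas, Declan, Aoife, Marcus.
Sofia starts before Amara ends → Amara and Sofia overlap.
That's a conflict, so the schedule is not conflict-free.

No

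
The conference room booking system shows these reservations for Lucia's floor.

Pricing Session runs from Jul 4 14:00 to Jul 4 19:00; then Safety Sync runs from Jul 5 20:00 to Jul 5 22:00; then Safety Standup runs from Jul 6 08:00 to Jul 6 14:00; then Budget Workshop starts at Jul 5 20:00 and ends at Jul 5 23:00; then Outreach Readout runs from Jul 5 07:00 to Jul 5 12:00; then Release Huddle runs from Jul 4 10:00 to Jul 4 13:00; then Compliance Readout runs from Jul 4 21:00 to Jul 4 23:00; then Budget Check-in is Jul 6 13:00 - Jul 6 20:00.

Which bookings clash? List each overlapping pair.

Sorted by start: Release Huddle, Pricing Session, Compliance Readout, Outreach Readout, Budget Workshop, Safety Sync, Safety Standup, Budget Check-in.
Pricing Session starts after Release Huddle ends; Release Huddle is clear from here.
Compliance Readout starts after Pricing Session ends; Pricing Session is clear from here.
Outreach Readout starts after Compliance Readout ends; Compliance Readout is clear from here.
Budget Workshop starts after Outreach Readout ends; Outreach Readout is clear from here.
Safety Sync starts before Budget Workshop ends → Budget Workshop and Safety Sync overlap.
Safety Standup starts after Budget Workshop ends; Budget Workshop is clear from here.
Safety Standup starts after Safety Sync ends; Safety Sync is clear from here.
Budget Check-in starts before Safety Standup ends → Safety Standup and Budget Check-in overlap.

Budget Check-in & Safety Standup, Budget Workshop & Safety Sync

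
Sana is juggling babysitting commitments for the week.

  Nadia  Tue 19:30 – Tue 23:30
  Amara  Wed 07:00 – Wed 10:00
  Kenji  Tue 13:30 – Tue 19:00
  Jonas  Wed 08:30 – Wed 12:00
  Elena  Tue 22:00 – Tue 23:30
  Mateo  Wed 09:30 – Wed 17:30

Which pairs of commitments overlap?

Sorted by start: Kenji, Nadia, Elena, Amara, Jonas, Mateo.
Nadia starts after Kenji ends, so Kenji has no further overlaps.
Elena starts before Nadia ends → Nadia and Elena overlap.
Amara starts after Nadia ends, so Nadia has no further overlaps.
Amara starts after Elena ends, so Elena has no further overlaps.
Jonas starts before Amara ends → Amara and Jonas overlap.
Mateo starts before Amara ends → Amara and Mateo overlap.
Mateo starts before Jonas ends → Jonas and Mateo overlap.

Amara & Jonas, Amara & Mateo, Elena & Nadia, Jonas & Mateo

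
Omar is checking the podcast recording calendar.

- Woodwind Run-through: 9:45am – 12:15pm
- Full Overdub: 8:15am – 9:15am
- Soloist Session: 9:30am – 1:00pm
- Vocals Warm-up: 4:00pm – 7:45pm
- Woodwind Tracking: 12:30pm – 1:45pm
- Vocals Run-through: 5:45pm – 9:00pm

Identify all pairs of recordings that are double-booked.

Soloist Session & Woodwind Run-through, Soloist Session & Woodwind Tracking, Vocals Run-through & Vocals Warm-up

Sorted by start: Full Overdub, Soloist Session, Woodwind Run-through, Woodwind Tracking, Vocals Warm-up, Vocals Run-through.
Soloist Session starts after Full Overdub ends, so nothing later overlaps Full Overdub either.
Woodwind Run-through starts before Soloist Session ends → Soloist Session and Woodwind Run-through overlap.
Woodwind Tracking starts before Soloist Session ends → Soloist Session and Woodwind Tracking overlap.
Vocals Warm-up starts after Soloist Session ends, so nothing later overlaps Soloist Session either.
Woodwind Tracking starts after Woodwind Run-through ends, so nothing later overlaps Woodwind Run-through either.
Vocals Warm-up starts after Woodwind Tracking ends, so nothing later overlaps Woodwind Tracking either.
Vocals Run-through starts before Vocals Warm-up ends → Vocals Warm-up and Vocals Run-through overlap.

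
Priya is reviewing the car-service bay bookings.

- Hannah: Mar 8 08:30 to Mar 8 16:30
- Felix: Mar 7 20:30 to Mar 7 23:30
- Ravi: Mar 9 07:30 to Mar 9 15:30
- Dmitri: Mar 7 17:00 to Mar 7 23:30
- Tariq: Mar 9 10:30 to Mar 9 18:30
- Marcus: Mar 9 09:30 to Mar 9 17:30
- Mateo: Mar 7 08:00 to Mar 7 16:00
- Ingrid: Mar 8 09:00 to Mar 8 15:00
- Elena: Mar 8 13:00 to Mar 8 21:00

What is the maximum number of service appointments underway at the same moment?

Walk through starts and ends in time order (an end at T is processed before a start at T):
Mar 7 08:00 start Mateo → 1
Mar 7 16:00 end Mateo → 0
Mar 7 17:00 start Dmitri → 1
Mar 7 20:30 start Felix → 2
Mar 7 23:30 end Dmitri → 1
Mar 7 23:30 end Felix → 0
Mar 8 08:30 start Hannah → 1
Mar 8 09:00 start Ingrid → 2
Mar 8 13:00 start Elena → 3
Mar 8 15:00 end Ingrid → 2
Mar 8 16:30 end Hannah → 1
Mar 8 21:00 end Elena → 0
Mar 9 07:30 start Ravi → 1
Mar 9 09:30 start Marcus → 2
Mar 9 10:30 start Tariq → 3
Mar 9 15:30 end Ravi → 2
Mar 9 17:30 end Marcus → 1
Mar 9 18:30 end Tariq → 0
Peak is 3, at Mar 8 13:00 (Elena, Hannah, Ingrid).

3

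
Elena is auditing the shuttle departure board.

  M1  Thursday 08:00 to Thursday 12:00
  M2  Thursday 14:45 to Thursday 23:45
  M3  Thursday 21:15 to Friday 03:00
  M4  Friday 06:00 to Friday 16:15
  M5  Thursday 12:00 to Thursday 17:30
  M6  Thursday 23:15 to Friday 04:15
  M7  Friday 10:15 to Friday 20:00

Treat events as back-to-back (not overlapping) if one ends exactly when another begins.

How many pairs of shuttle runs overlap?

5

Sorted by start: M1, M5, M2, M3, M6, M4, M7.
M5 starts exactly when M1 ends (back-to-back, no overlap) — done with M1.
M2 starts before M5 ends → M5 and M2 overlap.
M3 starts after M5 ends — done with M5.
M3 starts before M2 ends → M2 and M3 overlap.
M6 starts before M2 ends → M2 and M6 overlap.
M4 starts after M2 ends — done with M2.
M6 starts before M3 ends → M3 and M6 overlap.
M4 starts after M3 ends — done with M3.
M4 starts after M6 ends — done with M6.
M7 starts before M4 ends → M4 and M7 overlap.
Overlapping pairs: M2 & M3, M2 & M5, M2 & M6, M3 & M6, M4 & M7 — 5 in total.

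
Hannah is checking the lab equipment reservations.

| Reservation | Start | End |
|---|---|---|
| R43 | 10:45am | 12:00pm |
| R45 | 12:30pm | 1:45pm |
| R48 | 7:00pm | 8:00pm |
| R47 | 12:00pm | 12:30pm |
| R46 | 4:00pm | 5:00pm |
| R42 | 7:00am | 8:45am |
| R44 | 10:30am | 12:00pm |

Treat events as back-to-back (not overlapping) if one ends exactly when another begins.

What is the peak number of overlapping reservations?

Walk through starts and ends in time order (an end at T is processed before a start at T):
7:00am start R42 → 1
8:45am end R42 → 0
10:30am start R44 → 1
10:45am start R43 → 2
12:00pm end R43 → 1
12:00pm end R44 → 0
12:00pm start R47 → 1
12:30pm end R47 → 0
12:30pm start R45 → 1
1:45pm end R45 → 0
4:00pm start R46 → 1
5:00pm end R46 → 0
7:00pm start R48 → 1
8:00pm end R48 → 0
Peak is 2, at 10:45am (R43, R44).

2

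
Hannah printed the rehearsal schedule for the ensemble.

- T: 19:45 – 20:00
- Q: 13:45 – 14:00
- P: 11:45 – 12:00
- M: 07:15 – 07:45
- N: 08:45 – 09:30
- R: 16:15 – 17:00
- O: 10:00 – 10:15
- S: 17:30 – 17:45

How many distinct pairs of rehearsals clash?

0

Check each pair: they overlap iff neither finishes before the other starts.
Sorted by start: M, N, O, P, Q, R, S, T.
N starts after M ends; M is clear from here.
O starts after N ends; N is clear from here.
P starts after O ends; O is clear from here.
Q starts after P ends; P is clear from here.
R starts after Q ends; Q is clear from here.
S starts after R ends; R is clear from here.
T starts after S ends.
No pair overlaps.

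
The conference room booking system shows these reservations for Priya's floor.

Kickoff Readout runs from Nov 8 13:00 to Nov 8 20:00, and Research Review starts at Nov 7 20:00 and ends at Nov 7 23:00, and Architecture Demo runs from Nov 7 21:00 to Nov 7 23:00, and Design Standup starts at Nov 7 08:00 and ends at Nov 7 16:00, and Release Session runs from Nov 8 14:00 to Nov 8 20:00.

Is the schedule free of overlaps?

Sorted by start: Design Standup, Research Review, Architecture Demo, Kickoff Readout, Release Session.
Research Review starts after Design Standup ends, so Design Standup has no further overlaps.
Architecture Demo starts before Research Review ends → Research Review and Architecture Demo overlap.
That's a conflict, so the schedule is not conflict-free.

No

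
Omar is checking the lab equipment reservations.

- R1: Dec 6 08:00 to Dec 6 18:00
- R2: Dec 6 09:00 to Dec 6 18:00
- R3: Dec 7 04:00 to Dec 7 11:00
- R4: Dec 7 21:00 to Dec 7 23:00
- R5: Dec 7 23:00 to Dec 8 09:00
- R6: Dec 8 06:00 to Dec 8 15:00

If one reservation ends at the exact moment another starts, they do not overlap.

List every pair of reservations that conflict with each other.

R1 & R2, R5 & R6

Check each pair: they overlap iff neither finishes before the other starts.
Sorted by start: R1, R2, R3, R4, R5, R6.
R2 starts before R1 ends → R1 and R2 overlap.
R3 starts after R1 ends, so R1 has no further overlaps.
R3 starts after R2 ends, so R2 has no further overlaps.
R4 starts after R3 ends, so R3 has no further overlaps.
R5 starts exactly when R4 ends (back-to-back, no overlap), so R4 has no further overlaps.
R6 starts before R5 ends → R5 and R6 overlap.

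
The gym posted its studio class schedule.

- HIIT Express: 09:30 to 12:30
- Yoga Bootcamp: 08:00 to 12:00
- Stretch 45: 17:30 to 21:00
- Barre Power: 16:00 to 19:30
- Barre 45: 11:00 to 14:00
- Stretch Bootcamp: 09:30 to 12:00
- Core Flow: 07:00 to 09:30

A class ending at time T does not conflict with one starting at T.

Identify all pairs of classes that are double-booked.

Barre 45 & HIIT Express, Barre 45 & Stretch Bootcamp, Barre 45 & Yoga Bootcamp, Barre Power & Stretch 45, Core Flow & Yoga Bootcamp, HIIT Express & Stretch Bootcamp, HIIT Express & Yoga Bootcamp, Stretch Bootcamp & Yoga Bootcamp

Sorted by start: Core Flow, Yoga Bootcamp, Stretch Bootcamp, HIIT Express, Barre 45, Barre Power, Stretch 45.
Yoga Bootcamp starts before Core Flow ends → Core Flow and Yoga Bootcamp overlap.
Stretch Bootcamp starts exactly when Core Flow ends (back-to-back, no overlap); Core Flow is clear from here.
Stretch Bootcamp starts before Yoga Bootcamp ends → Yoga Bootcamp and Stretch Bootcamp overlap.
HIIT Express starts before Yoga Bootcamp ends → Yoga Bootcamp and HIIT Express overlap.
Barre 45 starts before Yoga Bootcamp ends → Yoga Bootcamp and Barre 45 overlap.
Barre Power starts after Yoga Bootcamp ends; Yoga Bootcamp is clear from here.
HIIT Express starts before Stretch Bootcamp ends → Stretch Bootcamp and HIIT Express overlap.
Barre 45 starts before Stretch Bootcamp ends → Stretch Bootcamp and Barre 45 overlap.
Barre Power starts after Stretch Bootcamp ends; Stretch Bootcamp is clear from here.
Barre 45 starts before HIIT Express ends → HIIT Express and Barre 45 overlap.
Barre Power starts after HIIT Express ends; HIIT Express is clear from here.
Barre Power starts after Barre 45 ends; Barre 45 is clear from here.
Stretch 45 starts before Barre Power ends → Barre Power and Stretch 45 overlap.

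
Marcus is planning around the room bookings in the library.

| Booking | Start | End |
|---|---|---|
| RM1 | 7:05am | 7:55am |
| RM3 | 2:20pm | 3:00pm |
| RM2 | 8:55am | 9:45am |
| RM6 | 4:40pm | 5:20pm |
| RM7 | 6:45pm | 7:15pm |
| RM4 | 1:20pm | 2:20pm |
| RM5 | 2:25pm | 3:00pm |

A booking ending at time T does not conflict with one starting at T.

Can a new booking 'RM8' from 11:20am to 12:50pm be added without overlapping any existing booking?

RM1: ends 7:55am at or before RM8 starts 11:20am → clear.
RM2: ends 9:45am at or before RM8 starts 11:20am → clear.
RM4: starts 1:20pm at or after RM8 ends 12:50pm → clear.
RM3: starts 2:20pm at or after RM8 ends 12:50pm → clear.
RM5: starts 2:25pm at or after RM8 ends 12:50pm → clear.
RM6: starts 4:40pm at or after RM8 ends 12:50pm → clear.
RM7: starts 6:45pm at or after RM8 ends 12:50pm → clear.

Yes — the slot is free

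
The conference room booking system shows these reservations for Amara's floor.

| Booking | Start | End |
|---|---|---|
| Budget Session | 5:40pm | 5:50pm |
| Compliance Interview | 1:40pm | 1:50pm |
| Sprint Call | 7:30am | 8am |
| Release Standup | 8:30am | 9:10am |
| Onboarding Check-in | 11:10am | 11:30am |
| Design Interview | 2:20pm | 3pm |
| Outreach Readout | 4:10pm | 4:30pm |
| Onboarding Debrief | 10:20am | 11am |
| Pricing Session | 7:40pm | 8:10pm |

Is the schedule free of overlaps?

Sorted by start: Sprint Call, Release Standup, Onboarding Debrief, Onboarding Check-in, Compliance Interview, Design Interview, Outreach Readout, Budget Session, Pricing Session.
Release Standup starts after Sprint Call ends, so nothing later overlaps Sprint Call either.
Onboarding Debrief starts after Release Standup ends, so nothing later overlaps Release Standup either.
Onboarding Check-in starts after Onboarding Debrief ends, so nothing later overlaps Onboarding Debrief either.
Compliance Interview starts after Onboarding Check-in ends, so nothing later overlaps Onboarding Check-in either.
Design Interview starts after Compliance Interview ends, so nothing later overlaps Compliance Interview either.
Outreach Readout starts after Design Interview ends, so nothing later overlaps Design Interview either.
Budget Session starts after Outreach Readout ends, so nothing later overlaps Outreach Readout either.
Pricing Session starts after Budget Session ends.
Every pair is clear; the schedule has no overlaps.

Yes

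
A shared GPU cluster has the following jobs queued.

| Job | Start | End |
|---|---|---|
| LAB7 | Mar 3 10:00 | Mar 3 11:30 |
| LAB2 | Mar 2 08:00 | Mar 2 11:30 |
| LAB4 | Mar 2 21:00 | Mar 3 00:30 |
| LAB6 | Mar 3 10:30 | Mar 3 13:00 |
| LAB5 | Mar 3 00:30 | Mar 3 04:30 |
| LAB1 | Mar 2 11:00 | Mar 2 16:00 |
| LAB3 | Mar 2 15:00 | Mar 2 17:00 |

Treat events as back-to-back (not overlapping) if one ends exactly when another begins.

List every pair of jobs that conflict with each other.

LAB1 & LAB2, LAB1 & LAB3, LAB6 & LAB7

Sorted by start: LAB2, LAB1, LAB3, LAB4, LAB5, LAB7, LAB6.
LAB1 starts before LAB2 ends → LAB2 and LAB1 overlap.
LAB3 starts after LAB2 ends — done with LAB2.
LAB3 starts before LAB1 ends → LAB1 and LAB3 overlap.
LAB4 starts after LAB1 ends — done with LAB1.
LAB4 starts after LAB3 ends — done with LAB3.
LAB5 starts exactly when LAB4 ends (back-to-back, no overlap) — done with LAB4.
LAB7 starts after LAB5 ends — done with LAB5.
LAB6 starts before LAB7 ends → LAB7 and LAB6 overlap.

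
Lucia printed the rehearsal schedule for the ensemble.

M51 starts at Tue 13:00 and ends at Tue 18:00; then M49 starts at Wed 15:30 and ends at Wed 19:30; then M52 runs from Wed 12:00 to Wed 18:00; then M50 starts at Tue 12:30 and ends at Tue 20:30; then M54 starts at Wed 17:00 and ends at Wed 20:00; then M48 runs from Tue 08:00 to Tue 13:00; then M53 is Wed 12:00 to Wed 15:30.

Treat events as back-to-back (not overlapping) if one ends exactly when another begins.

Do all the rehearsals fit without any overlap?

No

Sorted by start: M48, M50, M51, M52, M53, M49, M54.
M50 starts before M48 ends → M48 and M50 overlap.
That's a conflict, so the schedule is not conflict-free.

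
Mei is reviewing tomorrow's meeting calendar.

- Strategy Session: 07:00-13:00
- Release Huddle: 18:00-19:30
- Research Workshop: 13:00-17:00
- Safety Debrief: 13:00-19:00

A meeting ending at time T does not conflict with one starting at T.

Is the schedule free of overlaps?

No

Two intervals overlap when each starts before the other ends.
Sorted by start: Strategy Session, Research Workshop, Safety Debrief, Release Huddle.
Research Workshop starts exactly when Strategy Session ends (back-to-back, no overlap); Strategy Session is clear from here.
Safety Debrief starts before Research Workshop ends → Research Workshop and Safety Debrief overlap.
That's a conflict, so the schedule is not conflict-free.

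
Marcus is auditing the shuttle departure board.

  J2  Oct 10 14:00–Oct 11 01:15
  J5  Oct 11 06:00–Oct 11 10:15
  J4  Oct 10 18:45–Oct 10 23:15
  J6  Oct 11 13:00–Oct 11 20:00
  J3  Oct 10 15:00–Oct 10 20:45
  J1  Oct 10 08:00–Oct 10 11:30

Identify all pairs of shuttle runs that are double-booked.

Sorted by start: J1, J2, J3, J4, J5, J6.
J2 starts after J1 ends, so J1 has no further overlaps.
J3 starts before J2 ends → J2 and J3 overlap.
J4 starts before J2 ends → J2 and J4 overlap.
J5 starts after J2 ends, so J2 has no further overlaps.
J4 starts before J3 ends → J3 and J4 overlap.
J5 starts after J3 ends, so J3 has no further overlaps.
J5 starts after J4 ends, so J4 has no further overlaps.
J6 starts after J5 ends.

J2 & J3, J2 & J4, J3 & J4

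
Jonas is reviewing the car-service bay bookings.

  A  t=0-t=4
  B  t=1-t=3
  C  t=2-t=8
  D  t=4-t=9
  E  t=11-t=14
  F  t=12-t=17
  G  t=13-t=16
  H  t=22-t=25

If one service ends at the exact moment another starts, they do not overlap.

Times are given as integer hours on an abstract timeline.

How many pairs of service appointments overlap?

7

Sorted by start: A, B, C, D, E, F, G, H.
B starts before A ends → A and B overlap.
C starts before A ends → A and C overlap.
D starts exactly when A ends (back-to-back, no overlap); A is clear from here.
C starts before B ends → B and C overlap.
D starts after B ends; B is clear from here.
D starts before C ends → C and D overlap.
E starts after C ends; C is clear from here.
E starts after D ends; D is clear from here.
F starts before E ends → E and F overlap.
G starts before E ends → E and G overlap.
H starts after E ends.
G starts before F ends → F and G overlap.
H starts after F ends.
H starts after G ends.
Overlapping pairs: A & B, A & C, B & C, C & D, E & F, E & G, F & G — 7 in total.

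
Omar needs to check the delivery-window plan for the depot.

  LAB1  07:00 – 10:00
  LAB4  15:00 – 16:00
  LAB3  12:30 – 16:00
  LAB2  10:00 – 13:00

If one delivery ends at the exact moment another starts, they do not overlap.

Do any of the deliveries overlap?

Sorted by start: LAB1, LAB2, LAB3, LAB4.
LAB2 starts exactly when LAB1 ends (back-to-back, no overlap) — done with LAB1.
LAB3 starts before LAB2 ends → LAB2 and LAB3 overlap.
That's a conflict, so the schedule is not conflict-free.

Yes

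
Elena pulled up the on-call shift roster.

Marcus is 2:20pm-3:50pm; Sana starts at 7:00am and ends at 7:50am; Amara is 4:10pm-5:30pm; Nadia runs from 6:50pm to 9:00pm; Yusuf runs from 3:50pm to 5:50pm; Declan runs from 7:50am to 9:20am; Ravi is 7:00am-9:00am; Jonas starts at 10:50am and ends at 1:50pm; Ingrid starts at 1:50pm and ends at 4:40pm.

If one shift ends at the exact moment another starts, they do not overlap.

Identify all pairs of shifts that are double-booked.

Check each pair: they overlap iff neither finishes before the other starts.
Sorted by start: Sana, Ravi, Declan, Jonas, Ingrid, Marcus, Yusuf, Amara, Nadia.
Ravi starts before Sana ends → Sana and Ravi overlap.
Declan starts exactly when Sana ends (back-to-back, no overlap), so Sana has no further overlaps.
Declan starts before Ravi ends → Ravi and Declan overlap.
Jonas starts after Ravi ends, so Ravi has no further overlaps.
Jonas starts after Declan ends, so Declan has no further overlaps.
Ingrid starts exactly when Jonas ends (back-to-back, no overlap), so Jonas has no further overlaps.
Marcus starts before Ingrid ends → Ingrid and Marcus overlap.
Yusuf starts before Ingrid ends → Ingrid and Yusuf overlap.
Amara starts before Ingrid ends → Ingrid and Amara overlap.
Nadia starts after Ingrid ends.
Yusuf starts exactly when Marcus ends (back-to-back, no overlap), so Marcus has no further overlaps.
Amara starts before Yusuf ends → Yusuf and Amara overlap.
Nadia starts after Yusuf ends.
Nadia starts after Amara ends.

Amara & Ingrid, Amara & Yusuf, Declan & Ravi, Ingrid & Marcus, Ingrid & Yusuf, Ravi & Sana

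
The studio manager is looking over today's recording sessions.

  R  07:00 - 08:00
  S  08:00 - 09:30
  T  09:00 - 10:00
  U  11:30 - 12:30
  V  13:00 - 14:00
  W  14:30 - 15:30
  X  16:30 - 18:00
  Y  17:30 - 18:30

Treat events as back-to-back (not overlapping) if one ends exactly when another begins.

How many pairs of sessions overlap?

2

Sorted by start: R, S, T, U, V, W, X, Y.
S starts exactly when R ends (back-to-back, no overlap), so R has no further overlaps.
T starts before S ends → S and T overlap.
U starts after S ends, so S has no further overlaps.
U starts after T ends, so T has no further overlaps.
V starts after U ends, so U has no further overlaps.
W starts after V ends, so V has no further overlaps.
X starts after W ends, so W has no further overlaps.
Y starts before X ends → X and Y overlap.
Overlapping pairs: S & T, X & Y — 2 in total.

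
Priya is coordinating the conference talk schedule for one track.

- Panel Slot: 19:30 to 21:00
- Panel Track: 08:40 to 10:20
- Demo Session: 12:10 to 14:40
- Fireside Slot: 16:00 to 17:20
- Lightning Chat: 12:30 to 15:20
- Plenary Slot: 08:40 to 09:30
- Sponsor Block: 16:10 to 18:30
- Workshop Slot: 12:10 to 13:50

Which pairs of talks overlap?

Demo Session & Lightning Chat, Demo Session & Workshop Slot, Fireside Slot & Sponsor Block, Lightning Chat & Workshop Slot, Panel Track & Plenary Slot

Sorted by start: Plenary Slot, Panel Track, Demo Session, Workshop Slot, Lightning Chat, Fireside Slot, Sponsor Block, Panel Slot.
Panel Track starts before Plenary Slot ends → Plenary Slot and Panel Track overlap.
Demo Session starts after Plenary Slot ends; Plenary Slot is clear from here.
Demo Session starts after Panel Track ends; Panel Track is clear from here.
Workshop Slot starts before Demo Session ends → Demo Session and Workshop Slot overlap.
Lightning Chat starts before Demo Session ends → Demo Session and Lightning Chat overlap.
Fireside Slot starts after Demo Session ends; Demo Session is clear from here.
Lightning Chat starts before Workshop Slot ends → Workshop Slot and Lightning Chat overlap.
Fireside Slot starts after Workshop Slot ends; Workshop Slot is clear from here.
Fireside Slot starts after Lightning Chat ends; Lightning Chat is clear from here.
Sponsor Block starts before Fireside Slot ends → Fireside Slot and Sponsor Block overlap.
Panel Slot starts after Fireside Slot ends.
Panel Slot starts after Sponsor Block ends.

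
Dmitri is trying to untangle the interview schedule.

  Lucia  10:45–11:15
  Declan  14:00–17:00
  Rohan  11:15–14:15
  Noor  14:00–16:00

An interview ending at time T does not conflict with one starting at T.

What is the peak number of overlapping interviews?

Sweep the timeline, counting +1 at each start and −1 at each end (ends before starts at a tie):
10:45 start Lucia → 1
11:15 end Lucia → 0
11:15 start Rohan → 1
14:00 start Declan → 2
14:00 start Noor → 3
14:15 end Rohan → 2
16:00 end Noor → 1
17:00 end Declan → 0
Peak is 3, at 14:00 (Declan, Noor, Rohan).

3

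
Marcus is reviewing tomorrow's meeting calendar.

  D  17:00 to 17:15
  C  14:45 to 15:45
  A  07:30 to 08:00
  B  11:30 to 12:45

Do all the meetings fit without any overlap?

Yes

Sorted by start: A, B, C, D.
B starts after A ends — done with A.
C starts after B ends — done with B.
D starts after C ends.
Every pair is clear; the schedule has no overlaps.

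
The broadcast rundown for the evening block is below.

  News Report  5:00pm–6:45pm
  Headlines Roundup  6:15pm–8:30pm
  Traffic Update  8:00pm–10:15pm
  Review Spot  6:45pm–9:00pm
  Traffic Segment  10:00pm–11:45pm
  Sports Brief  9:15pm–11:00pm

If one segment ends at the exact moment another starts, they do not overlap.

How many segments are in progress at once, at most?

3

Sort all start/end points and keep a running count:
5:00pm start News Report → 1
6:15pm start Headlines Roundup → 2
6:45pm end News Report → 1
6:45pm start Review Spot → 2
8:00pm start Traffic Update → 3
8:30pm end Headlines Roundup → 2
9:00pm end Review Spot → 1
9:15pm start Sports Brief → 2
10:00pm start Traffic Segment → 3
10:15pm end Traffic Update → 2
11:00pm end Sports Brief → 1
11:45pm end Traffic Segment → 0
Peak is 3, at 8:00pm (Headlines Roundup, Review Spot, Traffic Update).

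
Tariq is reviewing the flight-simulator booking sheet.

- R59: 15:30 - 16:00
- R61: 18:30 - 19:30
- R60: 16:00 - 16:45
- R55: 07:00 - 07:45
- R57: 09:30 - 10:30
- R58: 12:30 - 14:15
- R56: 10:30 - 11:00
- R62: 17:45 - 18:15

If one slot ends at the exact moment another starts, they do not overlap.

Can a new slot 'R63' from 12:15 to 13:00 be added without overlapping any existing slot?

R55: ends 07:45 at or before R63 starts 12:15 → clear.
R57: ends 10:30 at or before R63 starts 12:15 → clear.
R56: ends 11:00 at or before R63 starts 12:15 → clear.
R58: starts 12:30 before R63 ends 13:00, and ends 14:15 after R63 starts 12:15 → overlap.
R59: starts 15:30 at or after R63 ends 13:00 → clear.
R60: starts 16:00 at or after R63 ends 13:00 → clear.
R62: starts 17:45 at or after R63 ends 13:00 → clear.
R61: starts 18:30 at or after R63 ends 13:00 → clear.
R63 overlaps R58.

No — it overlaps R58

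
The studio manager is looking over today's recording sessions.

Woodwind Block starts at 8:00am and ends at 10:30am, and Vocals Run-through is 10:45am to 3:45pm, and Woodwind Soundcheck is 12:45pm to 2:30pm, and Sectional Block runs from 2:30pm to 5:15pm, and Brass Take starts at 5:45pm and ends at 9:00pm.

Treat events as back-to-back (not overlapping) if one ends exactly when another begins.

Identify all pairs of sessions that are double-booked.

Sorted by start: Woodwind Block, Vocals Run-through, Woodwind Soundcheck, Sectional Block, Brass Take.
Vocals Run-through starts after Woodwind Block ends, so Woodwind Block has no further overlaps.
Woodwind Soundcheck starts before Vocals Run-through ends → Vocals Run-through and Woodwind Soundcheck overlap.
Sectional Block starts before Vocals Run-through ends → Vocals Run-through and Sectional Block overlap.
Brass Take starts after Vocals Run-through ends.
Sectional Block starts exactly when Woodwind Soundcheck ends (back-to-back, no overlap), so Woodwind Soundcheck has no further overlaps.
Brass Take starts after Sectional Block ends.

Sectional Block & Vocals Run-through, Vocals Run-through & Woodwind Soundcheck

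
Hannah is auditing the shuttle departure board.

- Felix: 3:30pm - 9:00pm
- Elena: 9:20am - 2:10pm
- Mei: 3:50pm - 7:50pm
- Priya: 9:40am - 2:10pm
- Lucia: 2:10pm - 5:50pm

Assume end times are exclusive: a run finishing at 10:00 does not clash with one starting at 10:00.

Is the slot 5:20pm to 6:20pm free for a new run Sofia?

Elena: ends 2:10pm at or before Sofia starts 5:20pm → clear.
Priya: ends 2:10pm at or before Sofia starts 5:20pm → clear.
Lucia: starts 2:10pm before Sofia ends 6:20pm, and ends 5:50pm after Sofia starts 5:20pm → overlap.
Felix: starts 3:30pm before Sofia ends 6:20pm, and ends 9:00pm after Sofia starts 5:20pm → overlap.
Mei: starts 3:50pm before Sofia ends 6:20pm, and ends 7:50pm after Sofia starts 5:20pm → overlap.
Sofia overlaps Lucia, Mei, Felix.

No — it overlaps Felix, Lucia, Mei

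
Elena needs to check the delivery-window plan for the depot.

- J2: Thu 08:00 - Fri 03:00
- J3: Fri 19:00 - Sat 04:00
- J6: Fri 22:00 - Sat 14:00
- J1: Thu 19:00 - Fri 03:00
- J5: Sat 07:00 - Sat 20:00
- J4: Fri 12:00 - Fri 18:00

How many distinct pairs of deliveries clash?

3

Sorted by start: J2, J1, J4, J3, J6, J5.
J1 starts before J2 ends → J2 and J1 overlap.
J4 starts after J2 ends; J2 is clear from here.
J4 starts after J1 ends; J1 is clear from here.
J3 starts after J4 ends; J4 is clear from here.
J6 starts before J3 ends → J3 and J6 overlap.
J5 starts after J3 ends.
J5 starts before J6 ends → J6 and J5 overlap.
Overlapping pairs: J1 & J2, J3 & J6, J5 & J6 — 3 in total.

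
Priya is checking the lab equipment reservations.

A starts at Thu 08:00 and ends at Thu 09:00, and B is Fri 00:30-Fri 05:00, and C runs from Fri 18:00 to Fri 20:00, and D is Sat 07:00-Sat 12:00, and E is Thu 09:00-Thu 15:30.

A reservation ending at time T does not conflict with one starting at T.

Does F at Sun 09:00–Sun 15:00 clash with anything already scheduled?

A: ends Thu 09:00 at or before F starts Sun 09:00 → clear.
E: ends Thu 15:30 at or before F starts Sun 09:00 → clear.
B: ends Fri 05:00 at or before F starts Sun 09:00 → clear.
C: ends Fri 20:00 at or before F starts Sun 09:00 → clear.
D: ends Sat 12:00 at or before F starts Sun 09:00 → clear.

No — it doesn't clash with anything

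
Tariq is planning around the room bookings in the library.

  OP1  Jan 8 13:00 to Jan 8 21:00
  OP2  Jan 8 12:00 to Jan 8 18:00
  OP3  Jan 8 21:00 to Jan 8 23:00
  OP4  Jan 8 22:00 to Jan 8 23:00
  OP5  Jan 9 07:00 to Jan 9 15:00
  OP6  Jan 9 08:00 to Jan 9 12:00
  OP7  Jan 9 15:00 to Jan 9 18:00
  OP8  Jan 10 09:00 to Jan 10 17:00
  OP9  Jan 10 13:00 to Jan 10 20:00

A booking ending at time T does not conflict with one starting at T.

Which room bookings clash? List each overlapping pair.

Sorted by start: OP2, OP1, OP3, OP4, OP5, OP6, OP7, OP8, OP9.
OP1 starts before OP2 ends → OP2 and OP1 overlap.
OP3 starts after OP2 ends, so OP2 has no further overlaps.
OP3 starts exactly when OP1 ends (back-to-back, no overlap), so OP1 has no further overlaps.
OP4 starts before OP3 ends → OP3 and OP4 overlap.
OP5 starts after OP3 ends, so OP3 has no further overlaps.
OP5 starts after OP4 ends, so OP4 has no further overlaps.
OP6 starts before OP5 ends → OP5 and OP6 overlap.
OP7 starts exactly when OP5 ends (back-to-back, no overlap), so OP5 has no further overlaps.
OP7 starts after OP6 ends, so OP6 has no further overlaps.
OP8 starts after OP7 ends, so OP7 has no further overlaps.
OP9 starts before OP8 ends → OP8 and OP9 overlap.

OP1 & OP2, OP3 & OP4, OP5 & OP6, OP8 & OP9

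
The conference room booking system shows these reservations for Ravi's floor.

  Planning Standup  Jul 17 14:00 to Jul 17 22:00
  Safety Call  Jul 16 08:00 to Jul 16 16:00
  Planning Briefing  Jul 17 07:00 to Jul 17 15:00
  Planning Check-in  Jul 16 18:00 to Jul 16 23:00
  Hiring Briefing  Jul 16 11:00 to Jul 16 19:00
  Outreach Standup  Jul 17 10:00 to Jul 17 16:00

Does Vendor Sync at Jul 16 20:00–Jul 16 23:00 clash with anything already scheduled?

Safety Call: ends Jul 16 16:00 at or before Vendor Sync starts Jul 16 20:00 → clear.
Hiring Briefing: ends Jul 16 19:00 at or before Vendor Sync starts Jul 16 20:00 → clear.
Planning Check-in: starts Jul 16 18:00 before Vendor Sync ends Jul 16 23:00, and ends Jul 16 23:00 after Vendor Sync starts Jul 16 20:00 → overlap.
Planning Briefing: starts Jul 17 07:00 at or after Vendor Sync ends Jul 16 23:00 → clear.
Outreach Standup: starts Jul 17 10:00 at or after Vendor Sync ends Jul 16 23:00 → clear.
Planning Standup: starts Jul 17 14:00 at or after Vendor Sync ends Jul 16 23:00 → clear.
Vendor Sync overlaps Planning Check-in.

Yes — it overlaps Planning Check-in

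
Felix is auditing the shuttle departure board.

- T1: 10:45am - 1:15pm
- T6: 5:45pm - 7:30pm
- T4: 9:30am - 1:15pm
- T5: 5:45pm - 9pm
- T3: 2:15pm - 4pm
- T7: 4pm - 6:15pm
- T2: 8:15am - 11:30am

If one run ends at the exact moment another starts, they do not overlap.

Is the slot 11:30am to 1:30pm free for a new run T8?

No — it overlaps T1, T4

T2: ends 11:30am at or before T8 starts 11:30am → clear.
T4: starts 9:30am before T8 ends 1:30pm, and ends 1:15pm after T8 starts 11:30am → overlap.
T1: starts 10:45am before T8 ends 1:30pm, and ends 1:15pm after T8 starts 11:30am → overlap.
T3: starts 2:15pm at or after T8 ends 1:30pm → clear.
T7: starts 4pm at or after T8 ends 1:30pm → clear.
T5: starts 5:45pm at or after T8 ends 1:30pm → clear.
T6: starts 5:45pm at or after T8 ends 1:30pm → clear.
T8 overlaps T1, T4.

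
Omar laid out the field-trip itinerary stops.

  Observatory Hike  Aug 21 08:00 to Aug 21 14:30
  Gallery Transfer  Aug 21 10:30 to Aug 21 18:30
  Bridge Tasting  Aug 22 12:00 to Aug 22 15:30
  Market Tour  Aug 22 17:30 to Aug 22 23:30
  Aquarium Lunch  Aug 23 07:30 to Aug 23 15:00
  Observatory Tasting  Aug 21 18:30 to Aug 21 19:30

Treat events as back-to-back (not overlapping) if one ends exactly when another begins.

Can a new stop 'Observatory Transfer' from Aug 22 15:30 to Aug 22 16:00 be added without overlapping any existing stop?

Observatory Hike: ends Aug 21 14:30 at or before Observatory Transfer starts Aug 22 15:30 → clear.
Gallery Transfer: ends Aug 21 18:30 at or before Observatory Transfer starts Aug 22 15:30 → clear.
Observatory Tasting: ends Aug 21 19:30 at or before Observatory Transfer starts Aug 22 15:30 → clear.
Bridge Tasting: ends Aug 22 15:30 at or before Observatory Transfer starts Aug 22 15:30 → clear.
Market Tour: starts Aug 22 17:30 at or after Observatory Transfer ends Aug 22 16:00 → clear.
Aquarium Lunch: starts Aug 23 07:30 at or after Observatory Transfer ends Aug 22 16:00 → clear.

Yes — the slot is free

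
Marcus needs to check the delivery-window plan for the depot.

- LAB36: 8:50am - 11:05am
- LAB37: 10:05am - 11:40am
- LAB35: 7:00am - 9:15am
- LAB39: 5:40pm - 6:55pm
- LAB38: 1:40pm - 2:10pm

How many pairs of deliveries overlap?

2

Sorted by start: LAB35, LAB36, LAB37, LAB38, LAB39.
LAB36 starts before LAB35 ends → LAB35 and LAB36 overlap.
LAB37 starts after LAB35 ends, so nothing later overlaps LAB35 either.
LAB37 starts before LAB36 ends → LAB36 and LAB37 overlap.
LAB38 starts after LAB36 ends, so nothing later overlaps LAB36 either.
LAB38 starts after LAB37 ends, so nothing later overlaps LAB37 either.
LAB39 starts after LAB38 ends.
Overlapping pairs: LAB35 & LAB36, LAB36 & LAB37 — 2 in total.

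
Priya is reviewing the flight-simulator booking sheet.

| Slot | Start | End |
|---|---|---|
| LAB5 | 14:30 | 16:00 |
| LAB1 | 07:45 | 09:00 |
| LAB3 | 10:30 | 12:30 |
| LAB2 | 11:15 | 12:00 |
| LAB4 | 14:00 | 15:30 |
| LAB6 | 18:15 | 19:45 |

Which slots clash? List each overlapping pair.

Sorted by start: LAB1, LAB3, LAB2, LAB4, LAB5, LAB6.
LAB3 starts after LAB1 ends, so LAB1 has no further overlaps.
LAB2 starts before LAB3 ends → LAB3 and LAB2 overlap.
LAB4 starts after LAB3 ends, so LAB3 has no further overlaps.
LAB4 starts after LAB2 ends, so LAB2 has no further overlaps.
LAB5 starts before LAB4 ends → LAB4 and LAB5 overlap.
LAB6 starts after LAB4 ends.
LAB6 starts after LAB5 ends.

LAB2 & LAB3, LAB4 & LAB5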